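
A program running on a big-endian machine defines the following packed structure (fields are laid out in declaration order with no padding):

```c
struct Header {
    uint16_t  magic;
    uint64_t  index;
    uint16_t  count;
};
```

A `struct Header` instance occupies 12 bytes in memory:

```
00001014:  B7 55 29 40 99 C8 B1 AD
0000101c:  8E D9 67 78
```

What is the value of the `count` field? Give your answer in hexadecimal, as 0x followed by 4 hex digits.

`count` follows `magic` (2 B), `index` (8 B), so it starts at offset 2 + 8 = 10 and occupies 2 bytes.
Bytes at offsets 10..11: 67 78.
Big-endian stores the most-significant byte at the lowest address.
The bytes are already most-significant first: 0x6778.

0x6778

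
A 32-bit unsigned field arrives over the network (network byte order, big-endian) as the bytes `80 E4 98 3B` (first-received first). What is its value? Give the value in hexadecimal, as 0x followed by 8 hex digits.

0x80E4983B

Big-endian: lowest address holds the most-significant byte.
The bytes are already most-significant first: 0x80E4983B.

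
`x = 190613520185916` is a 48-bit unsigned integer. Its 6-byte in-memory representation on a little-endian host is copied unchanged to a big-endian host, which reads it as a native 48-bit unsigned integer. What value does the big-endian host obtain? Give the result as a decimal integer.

190613520185916 in 48-bit hexadecimal is 0xAD5CAB28FA3C.
Stored little-endian, the bytes at ascending addresses are 3C FA 28 AB 5C AD.
Read back as big-endian, the last byte is least significant, giving 0x3CFA28AB5CAD.
0x3CFA28AB5CAD = 67045121809581.

67045121809581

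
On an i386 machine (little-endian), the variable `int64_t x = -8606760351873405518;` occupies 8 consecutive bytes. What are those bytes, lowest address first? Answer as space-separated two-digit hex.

Two's complement of -8606760351873405518 in 64 bits: 8606760351873405518 = 0x77715AF08054924E; invert → 0x888EA50F7FAB6DB1; add 1 → 0x888EA50F7FAB6DB2.
Split into bytes (most-significant first): 88 8E A5 0F 7F AB 6D B2.
Little-endian: lowest address holds the least-significant byte.
So at ascending addresses the bytes are B2 6D AB 7F 0F A5 8E 88.

B2 6D AB 7F 0F A5 8E 88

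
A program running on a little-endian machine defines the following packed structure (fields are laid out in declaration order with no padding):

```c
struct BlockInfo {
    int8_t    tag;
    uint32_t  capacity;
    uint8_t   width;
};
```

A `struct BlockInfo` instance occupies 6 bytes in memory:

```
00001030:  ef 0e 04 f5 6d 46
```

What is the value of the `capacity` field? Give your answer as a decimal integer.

1844773902

`capacity` follows `tag` (1 byte), so it starts at byte offset 1 and occupies 4 bytes.
Bytes at offsets 1..4: 0E 04 F5 6D.
In little-endian order the low byte comes first in memory.
Reassemble most-significant byte first: 6D F5 04 0E → 0x6DF5040E.
0x6DF5040E = 1844773902.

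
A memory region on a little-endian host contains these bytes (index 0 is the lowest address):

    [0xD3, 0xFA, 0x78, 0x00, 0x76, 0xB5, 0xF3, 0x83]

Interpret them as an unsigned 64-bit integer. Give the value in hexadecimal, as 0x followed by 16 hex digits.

0x83F3B5760078FAD3

Little-endian: lowest address holds the least-significant byte.
Reassemble most-significant byte first: 83 F3 B5 76 00 78 FA D3 → 0x83F3B5760078FAD3.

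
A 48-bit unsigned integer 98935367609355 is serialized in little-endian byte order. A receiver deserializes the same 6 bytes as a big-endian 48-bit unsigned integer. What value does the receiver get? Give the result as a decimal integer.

98935367609355 in 48-bit hexadecimal is 0x59FB2F712C0B.
Stored little-endian, the bytes at ascending addresses are 0B 2C 71 2F FB 59.
Read back as big-endian, the last byte is least significant, giving 0x0B2C712FFB59.
0x0B2C712FFB59 = 12285505436505.

12285505436505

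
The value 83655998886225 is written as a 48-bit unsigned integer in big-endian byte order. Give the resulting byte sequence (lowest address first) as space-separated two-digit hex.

4C 15 AE 18 D1 51

83655998886225 in hexadecimal, padded to 48 bits, is 0x4C15AE18D151.
Split into bytes (most-significant first): 4C 15 AE 18 D1 51.
Big-endian stores the most-significant byte at the lowest address.
So the memory order matches the most-significant-first order: 4C 15 AE 18 D1 51.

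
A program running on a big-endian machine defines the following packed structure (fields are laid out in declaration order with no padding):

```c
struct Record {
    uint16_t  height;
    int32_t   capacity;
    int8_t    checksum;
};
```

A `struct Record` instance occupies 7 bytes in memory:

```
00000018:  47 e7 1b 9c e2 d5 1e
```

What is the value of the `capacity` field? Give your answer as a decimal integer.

463266517

`capacity` follows `height` (2 bytes), so it starts at byte offset 2 and occupies 4 bytes.
Bytes at offsets 2..5: 1B 9C E2 D5.
Big-endian stores the most-significant byte at the lowest address.
The bytes are already most-significant first: 0x1B9CE2D5.
0x1B9CE2D5 = 463266517.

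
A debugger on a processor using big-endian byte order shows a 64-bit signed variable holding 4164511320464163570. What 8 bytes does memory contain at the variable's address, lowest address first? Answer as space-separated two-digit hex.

39 CB 50 FB 3F 5C 02 F2

4164511320464163570 in hexadecimal, padded to 64 bits, is 0x39CB50FB3F5C02F2.
Split into bytes (most-significant first): 39 CB 50 FB 3F 5C 02 F2.
Big-endian stores the most-significant byte at the lowest address.
So the memory order matches the most-significant-first order: 39 CB 50 FB 3F 5C 02 F2.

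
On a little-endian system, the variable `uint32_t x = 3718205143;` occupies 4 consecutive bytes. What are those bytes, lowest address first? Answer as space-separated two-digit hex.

D7 4E 9F DD

3718205143 in hexadecimal, padded to 32 bits, is 0xDD9F4ED7.
Split into bytes (most-significant first): DD 9F 4E D7.
In little-endian order the low byte comes first in memory.
So at ascending addresses the bytes are D7 4E 9F DD.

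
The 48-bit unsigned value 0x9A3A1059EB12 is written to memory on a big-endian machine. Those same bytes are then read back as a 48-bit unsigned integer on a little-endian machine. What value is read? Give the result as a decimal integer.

20802020850330

Stored big-endian, the bytes at ascending addresses are 9A 3A 10 59 EB 12.
Read back as little-endian, the first byte is least significant, giving 0x12EB59103A9A.
0x12EB59103A9A = 20802020850330.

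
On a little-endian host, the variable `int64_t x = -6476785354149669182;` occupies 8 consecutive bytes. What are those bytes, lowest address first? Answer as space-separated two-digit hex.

C2 D6 74 2F 09 D6 1D A6

Two's complement of -6476785354149669182 in 64 bits: 6476785354149669182 = 0x59E229F6D08B293E; invert → 0xA61DD6092F74D6C1; add 1 → 0xA61DD6092F74D6C2.
Split into bytes (most-significant first): A6 1D D6 09 2F 74 D6 C2.
In little-endian order the low byte comes first in memory.
So at ascending addresses the bytes are C2 D6 74 2F 09 D6 1D A6.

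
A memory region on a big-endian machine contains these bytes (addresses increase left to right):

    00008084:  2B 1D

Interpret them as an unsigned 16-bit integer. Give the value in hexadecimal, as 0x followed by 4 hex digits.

Big-endian stores the most-significant byte at the lowest address.
The bytes are already most-significant first: 0x2B1D.

0x2B1D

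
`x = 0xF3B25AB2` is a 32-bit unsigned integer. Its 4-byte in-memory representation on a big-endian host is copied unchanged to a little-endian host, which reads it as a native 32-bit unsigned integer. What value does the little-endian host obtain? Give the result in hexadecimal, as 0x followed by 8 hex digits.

0xB25AB2F3

Stored big-endian, the bytes at ascending addresses are F3 B2 5A B2.
Read back as little-endian, the first byte is least significant, giving 0xB25AB2F3.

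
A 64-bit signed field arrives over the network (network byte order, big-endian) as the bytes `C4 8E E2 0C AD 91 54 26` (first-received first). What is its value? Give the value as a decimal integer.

In big-endian order the high byte comes first in memory.
The bytes are already most-significant first: 0xC48EE20CAD915426.
Top bit is set, so as a signed 64-bit value this is 0xC48EE20CAD915426 − 2^64 = -4283237651503295450.

-4283237651503295450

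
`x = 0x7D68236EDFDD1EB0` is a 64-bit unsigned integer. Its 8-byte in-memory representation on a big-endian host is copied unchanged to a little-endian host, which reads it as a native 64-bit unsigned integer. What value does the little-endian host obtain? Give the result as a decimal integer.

Stored big-endian, the bytes at ascending addresses are 7D 68 23 6E DF DD 1E B0.
Read back as little-endian, the first byte is least significant, giving 0xB01EDDDF6E23687D.
0xB01EDDDF6E23687D = 12690824751671896189.

12690824751671896189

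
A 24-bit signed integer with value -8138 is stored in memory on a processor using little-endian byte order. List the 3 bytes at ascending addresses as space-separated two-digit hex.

36 E0 FF

Two's complement of -8138 in 24 bits: 8138 = 0x001FCA; invert → 0xFFE035; add 1 → 0xFFE036.
Split into bytes (most-significant first): FF E0 36.
Little-endian: lowest address holds the least-significant byte.
So at ascending addresses the bytes are 36 E0 FF.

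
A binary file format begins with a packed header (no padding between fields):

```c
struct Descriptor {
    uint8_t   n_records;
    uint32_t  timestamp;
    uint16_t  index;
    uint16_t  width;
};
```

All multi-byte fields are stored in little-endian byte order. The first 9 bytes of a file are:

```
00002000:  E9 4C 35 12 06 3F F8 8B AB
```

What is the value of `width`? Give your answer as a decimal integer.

43915

`width` follows `n_records` (1 B), `timestamp` (4 B), `index` (2 B), so it starts at offset 1 + 4 + 2 = 7 and occupies 2 bytes.
Bytes at offsets 7..8: 8B AB.
Little-endian stores the least-significant byte at the lowest address.
Reassemble most-significant byte first: AB 8B → 0xAB8B.
0xAB8B = 43915.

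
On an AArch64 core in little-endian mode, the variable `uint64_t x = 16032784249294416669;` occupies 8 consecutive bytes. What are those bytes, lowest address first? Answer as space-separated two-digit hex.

16032784249294416669 in hexadecimal, padded to 64 bits, is 0xDE7FE45453ABEB1D.
Split into bytes (most-significant first): DE 7F E4 54 53 AB EB 1D.
Little-endian: lowest address holds the least-significant byte.
So at ascending addresses the bytes are 1D EB AB 53 54 E4 7F DE.

1D EB AB 53 54 E4 7F DE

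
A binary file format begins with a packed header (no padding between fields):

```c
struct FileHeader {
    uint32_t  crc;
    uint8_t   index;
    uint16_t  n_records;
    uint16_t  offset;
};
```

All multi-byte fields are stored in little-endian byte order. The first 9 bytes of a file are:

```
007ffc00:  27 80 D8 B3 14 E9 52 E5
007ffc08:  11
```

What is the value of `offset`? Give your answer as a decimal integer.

`offset` follows `crc` (4 B), `index` (1 B), `n_records` (2 B), so it starts at offset 4 + 1 + 2 = 7 and occupies 2 bytes.
Bytes at offsets 7..8: E5 11.
In little-endian order the low byte comes first in memory.
Reassemble most-significant byte first: 11 E5 → 0x11E5.
0x11E5 = 4581.

4581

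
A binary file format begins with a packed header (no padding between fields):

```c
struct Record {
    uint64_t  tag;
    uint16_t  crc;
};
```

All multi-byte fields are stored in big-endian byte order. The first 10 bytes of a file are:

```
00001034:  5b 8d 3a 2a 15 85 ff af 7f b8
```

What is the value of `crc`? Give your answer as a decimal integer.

32696

`crc` follows `tag` (8 bytes), so it starts at byte offset 8 and occupies 2 bytes.
Bytes at offsets 8..9: 7F B8.
Big-endian stores the most-significant byte at the lowest address.
The bytes are already most-significant first: 0x7FB8.
0x7FB8 = 32696.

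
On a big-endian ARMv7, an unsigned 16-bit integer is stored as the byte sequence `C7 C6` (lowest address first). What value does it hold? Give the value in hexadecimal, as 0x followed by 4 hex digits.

In big-endian order the high byte comes first in memory.
The bytes are already most-significant first: 0xC7C6.

0xC7C6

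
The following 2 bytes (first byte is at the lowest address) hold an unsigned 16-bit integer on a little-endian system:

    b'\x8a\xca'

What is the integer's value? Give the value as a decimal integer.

Little-endian: lowest address holds the least-significant byte.
Reassemble most-significant byte first: CA 8A → 0xCA8A.
0xCA8A = 51850.

51850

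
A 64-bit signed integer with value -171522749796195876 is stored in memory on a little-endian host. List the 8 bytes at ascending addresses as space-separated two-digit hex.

DC E1 7F C3 F7 A0 9E FD

Two's complement of -171522749796195876 in 64 bits: 171522749796195876 = 0x02615F083C801E24; invert → 0xFD9EA0F7C37FE1DB; add 1 → 0xFD9EA0F7C37FE1DC.
Split into bytes (most-significant first): FD 9E A0 F7 C3 7F E1 DC.
Little-endian stores the least-significant byte at the lowest address.
So at ascending addresses the bytes are DC E1 7F C3 F7 A0 9E FD.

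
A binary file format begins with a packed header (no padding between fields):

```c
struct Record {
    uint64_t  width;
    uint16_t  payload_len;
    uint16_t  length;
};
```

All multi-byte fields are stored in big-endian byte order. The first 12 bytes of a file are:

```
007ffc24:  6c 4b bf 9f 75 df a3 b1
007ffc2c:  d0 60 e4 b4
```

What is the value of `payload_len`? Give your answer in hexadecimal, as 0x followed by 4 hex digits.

0xD060

`payload_len` follows `width` (8 bytes), so it starts at byte offset 8 and occupies 2 bytes.
Bytes at offsets 8..9: D0 60.
In big-endian order the high byte comes first in memory.
The bytes are already most-significant first: 0xD060.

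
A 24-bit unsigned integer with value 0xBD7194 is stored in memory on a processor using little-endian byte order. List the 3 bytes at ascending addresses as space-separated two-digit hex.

Split into bytes (most-significant first): BD 71 94.
In little-endian order the low byte comes first in memory.
So at ascending addresses the bytes are 94 71 BD.

94 71 BD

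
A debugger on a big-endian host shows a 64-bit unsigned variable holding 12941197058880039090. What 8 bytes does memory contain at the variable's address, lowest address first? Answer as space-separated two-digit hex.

12941197058880039090 in hexadecimal, padded to 64 bits, is 0xB3985E28DEDFE8B2.
Split into bytes (most-significant first): B3 98 5E 28 DE DF E8 B2.
Big-endian stores the most-significant byte at the lowest address.
So the memory order matches the most-significant-first order: B3 98 5E 28 DE DF E8 B2.

B3 98 5E 28 DE DF E8 B2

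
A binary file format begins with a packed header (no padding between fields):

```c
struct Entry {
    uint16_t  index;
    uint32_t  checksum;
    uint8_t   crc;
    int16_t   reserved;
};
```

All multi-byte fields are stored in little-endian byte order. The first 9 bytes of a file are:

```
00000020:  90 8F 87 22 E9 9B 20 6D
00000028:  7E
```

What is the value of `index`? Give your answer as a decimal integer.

36752

`index` is the first field, at byte offset 0, occupying 2 bytes.
Bytes at offsets 0..1: 90 8F.
Little-endian stores the least-significant byte at the lowest address.
Reassemble most-significant byte first: 8F 90 → 0x8F90.
0x8F90 = 36752.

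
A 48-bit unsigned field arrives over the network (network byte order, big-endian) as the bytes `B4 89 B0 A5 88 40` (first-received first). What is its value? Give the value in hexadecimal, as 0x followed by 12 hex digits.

Big-endian: lowest address holds the most-significant byte.
The bytes are already most-significant first: 0xB489B0A58840.

0xB489B0A58840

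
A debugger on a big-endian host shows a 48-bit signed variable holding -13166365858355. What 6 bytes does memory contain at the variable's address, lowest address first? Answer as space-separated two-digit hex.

Two's complement of -13166365858355 in 48 bits: 13166365858355 = 0x0BF9888F5A33; invert → 0xF4067770A5CC; add 1 → 0xF4067770A5CD.
Split into bytes (most-significant first): F4 06 77 70 A5 CD.
Big-endian stores the most-significant byte at the lowest address.
So the memory order matches the most-significant-first order: F4 06 77 70 A5 CD.

F4 06 77 70 A5 CD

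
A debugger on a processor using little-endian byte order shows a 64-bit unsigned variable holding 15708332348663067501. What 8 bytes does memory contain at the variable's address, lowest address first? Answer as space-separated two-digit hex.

6D F3 D6 77 0B 35 FF D9

15708332348663067501 in hexadecimal, padded to 64 bits, is 0xD9FF350B77D6F36D.
Split into bytes (most-significant first): D9 FF 35 0B 77 D6 F3 6D.
Little-endian stores the least-significant byte at the lowest address.
So at ascending addresses the bytes are 6D F3 D6 77 0B 35 FF D9.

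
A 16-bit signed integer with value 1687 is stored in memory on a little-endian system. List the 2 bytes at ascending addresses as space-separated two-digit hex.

97 06

1687 in hexadecimal, padded to 16 bits, is 0x0697.
Split into bytes (most-significant first): 06 97.
Little-endian: lowest address holds the least-significant byte.
So at ascending addresses the bytes are 97 06.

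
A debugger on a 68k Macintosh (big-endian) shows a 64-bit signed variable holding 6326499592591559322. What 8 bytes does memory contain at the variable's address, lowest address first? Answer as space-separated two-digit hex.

6326499592591559322 in hexadecimal, padded to 64 bits, is 0x57CC3DDC3812CA9A.
Split into bytes (most-significant first): 57 CC 3D DC 38 12 CA 9A.
In big-endian order the high byte comes first in memory.
So the memory order matches the most-significant-first order: 57 CC 3D DC 38 12 CA 9A.

57 CC 3D DC 38 12 CA 9A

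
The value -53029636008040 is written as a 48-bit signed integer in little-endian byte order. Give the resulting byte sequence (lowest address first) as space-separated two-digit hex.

98 17 62 13 C5 CF

Two's complement of -53029636008040 in 48 bits: 53029636008040 = 0x303AEC9DE868; invert → 0xCFC513621797; add 1 → 0xCFC513621798.
Split into bytes (most-significant first): CF C5 13 62 17 98.
In little-endian order the low byte comes first in memory.
So at ascending addresses the bytes are 98 17 62 13 C5 CF.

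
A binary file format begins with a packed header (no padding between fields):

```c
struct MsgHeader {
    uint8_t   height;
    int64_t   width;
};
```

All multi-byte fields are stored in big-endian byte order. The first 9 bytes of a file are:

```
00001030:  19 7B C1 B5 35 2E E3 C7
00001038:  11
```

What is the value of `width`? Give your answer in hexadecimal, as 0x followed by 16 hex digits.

`width` follows `height` (1 byte), so it starts at byte offset 1 and occupies 8 bytes.
Bytes at offsets 1..8: 7B C1 B5 35 2E E3 C7 11.
Big-endian: lowest address holds the most-significant byte.
The bytes are already most-significant first: 0x7BC1B5352EE3C711.

0x7BC1B5352EE3C711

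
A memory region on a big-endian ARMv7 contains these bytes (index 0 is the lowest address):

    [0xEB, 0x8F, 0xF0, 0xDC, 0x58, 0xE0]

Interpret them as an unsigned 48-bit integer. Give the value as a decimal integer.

259003453823200

Big-endian: lowest address holds the most-significant byte.
The bytes are already most-significant first: 0xEB8FF0DC58E0.
0xEB8FF0DC58E0 = 259003453823200.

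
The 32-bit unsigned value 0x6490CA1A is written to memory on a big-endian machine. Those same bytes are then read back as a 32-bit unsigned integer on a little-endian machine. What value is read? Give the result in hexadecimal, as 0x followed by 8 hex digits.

0x1ACA9064

Stored big-endian, the bytes at ascending addresses are 64 90 CA 1A.
Read back as little-endian, the first byte is least significant, giving 0x1ACA9064.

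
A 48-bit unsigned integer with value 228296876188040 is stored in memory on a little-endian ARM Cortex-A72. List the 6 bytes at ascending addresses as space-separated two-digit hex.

88 61 35 82 A2 CF

228296876188040 in hexadecimal, padded to 48 bits, is 0xCFA282356188.
Split into bytes (most-significant first): CF A2 82 35 61 88.
Little-endian: lowest address holds the least-significant byte.
So at ascending addresses the bytes are 88 61 35 82 A2 CF.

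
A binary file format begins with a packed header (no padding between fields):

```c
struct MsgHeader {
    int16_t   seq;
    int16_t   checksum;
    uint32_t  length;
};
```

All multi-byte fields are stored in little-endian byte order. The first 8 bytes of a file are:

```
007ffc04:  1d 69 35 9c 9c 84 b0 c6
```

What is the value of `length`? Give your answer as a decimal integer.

3333457052

`length` follows `seq` (2 B), `checksum` (2 B), so it starts at offset 2 + 2 = 4 and occupies 4 bytes.
Bytes at offsets 4..7: 9C 84 B0 C6.
Little-endian: lowest address holds the least-significant byte.
Reassemble most-significant byte first: C6 B0 84 9C → 0xC6B0849C.
0xC6B0849C = 3333457052.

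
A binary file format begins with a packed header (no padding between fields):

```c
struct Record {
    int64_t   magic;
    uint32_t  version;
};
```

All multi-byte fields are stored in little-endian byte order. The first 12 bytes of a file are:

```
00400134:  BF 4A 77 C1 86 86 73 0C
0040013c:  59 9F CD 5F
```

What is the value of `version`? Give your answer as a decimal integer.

1607311193

`version` follows `magic` (8 bytes), so it starts at byte offset 8 and occupies 4 bytes.
Bytes at offsets 8..11: 59 9F CD 5F.
Little-endian: lowest address holds the least-significant byte.
Reassemble most-significant byte first: 5F CD 9F 59 → 0x5FCD9F59.
0x5FCD9F59 = 1607311193.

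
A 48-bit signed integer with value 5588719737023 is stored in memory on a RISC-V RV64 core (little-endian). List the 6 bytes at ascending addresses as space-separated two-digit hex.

BF 98 A7 39 15 05

5588719737023 in hexadecimal, padded to 48 bits, is 0x051539A798BF.
Split into bytes (most-significant first): 05 15 39 A7 98 BF.
In little-endian order the low byte comes first in memory.
So at ascending addresses the bytes are BF 98 A7 39 15 05.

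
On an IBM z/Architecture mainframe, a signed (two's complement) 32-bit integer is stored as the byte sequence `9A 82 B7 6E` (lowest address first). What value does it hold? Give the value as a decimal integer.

In big-endian order the high byte comes first in memory.
The bytes are already most-significant first: 0x9A82B76E.
Top bit is set, so as a signed 32-bit value this is 0x9A82B76E − 2^32 = -1702709394.

-1702709394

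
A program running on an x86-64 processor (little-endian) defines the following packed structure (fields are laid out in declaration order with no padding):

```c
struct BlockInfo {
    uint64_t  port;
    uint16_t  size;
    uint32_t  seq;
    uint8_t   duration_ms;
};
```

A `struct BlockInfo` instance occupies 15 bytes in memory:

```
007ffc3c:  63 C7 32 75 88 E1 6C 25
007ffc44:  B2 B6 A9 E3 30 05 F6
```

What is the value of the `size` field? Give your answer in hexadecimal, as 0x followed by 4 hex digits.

0xB6B2

`size` follows `port` (8 bytes), so it starts at byte offset 8 and occupies 2 bytes.
Bytes at offsets 8..9: B2 B6.
Little-endian: lowest address holds the least-significant byte.
Reassemble most-significant byte first: B6 B2 → 0xB6B2.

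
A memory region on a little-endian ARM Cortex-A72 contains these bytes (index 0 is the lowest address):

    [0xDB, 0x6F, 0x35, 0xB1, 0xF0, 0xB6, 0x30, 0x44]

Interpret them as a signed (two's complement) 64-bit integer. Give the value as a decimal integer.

4913628338342686683

Little-endian stores the least-significant byte at the lowest address.
Reassemble most-significant byte first: 44 30 B6 F0 B1 35 6F DB → 0x4430B6F0B1356FDB.
0x4430B6F0B1356FDB = 4913628338342686683.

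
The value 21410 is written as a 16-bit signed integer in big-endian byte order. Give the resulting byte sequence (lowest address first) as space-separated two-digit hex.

53 A2

21410 in hexadecimal, padded to 16 bits, is 0x53A2.
Split into bytes (most-significant first): 53 A2.
Big-endian stores the most-significant byte at the lowest address.
So the memory order matches the most-significant-first order: 53 A2.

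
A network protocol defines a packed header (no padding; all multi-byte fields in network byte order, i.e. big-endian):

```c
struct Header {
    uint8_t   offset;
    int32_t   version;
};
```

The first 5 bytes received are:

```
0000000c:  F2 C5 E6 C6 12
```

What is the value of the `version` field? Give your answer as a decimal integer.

-974731758

`version` follows `offset` (1 byte), so it starts at byte offset 1 and occupies 4 bytes.
Bytes at offsets 1..4: C5 E6 C6 12.
Big-endian stores the most-significant byte at the lowest address.
The bytes are already most-significant first: 0xC5E6C612.
Top bit is set, so as a signed 32-bit value this is 0xC5E6C612 − 2^32 = -974731758.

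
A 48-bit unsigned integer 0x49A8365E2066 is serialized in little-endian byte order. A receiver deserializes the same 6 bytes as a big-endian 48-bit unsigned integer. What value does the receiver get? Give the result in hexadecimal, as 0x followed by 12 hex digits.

Stored little-endian, the bytes at ascending addresses are 66 20 5E 36 A8 49.
Read back as big-endian, the last byte is least significant, giving 0x66205E36A849.

0x66205E36A849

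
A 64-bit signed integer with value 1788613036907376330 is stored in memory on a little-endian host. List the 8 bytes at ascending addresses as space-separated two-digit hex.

CA 2E 7F A1 14 6E D2 18

1788613036907376330 in hexadecimal, padded to 64 bits, is 0x18D26E14A17F2ECA.
Split into bytes (most-significant first): 18 D2 6E 14 A1 7F 2E CA.
Little-endian: lowest address holds the least-significant byte.
So at ascending addresses the bytes are CA 2E 7F A1 14 6E D2 18.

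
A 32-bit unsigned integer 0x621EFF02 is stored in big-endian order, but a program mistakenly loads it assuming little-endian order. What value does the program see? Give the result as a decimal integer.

Stored big-endian, the bytes at ascending addresses are 62 1E FF 02.
Read back as little-endian, the first byte is least significant, giving 0x02FF1E62.
0x02FF1E62 = 50273890.

50273890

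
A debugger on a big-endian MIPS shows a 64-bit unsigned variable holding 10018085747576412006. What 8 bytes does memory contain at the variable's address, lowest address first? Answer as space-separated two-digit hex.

8B 07 63 E8 C9 B2 17 66

10018085747576412006 in hexadecimal, padded to 64 bits, is 0x8B0763E8C9B21766.
Split into bytes (most-significant first): 8B 07 63 E8 C9 B2 17 66.
Big-endian stores the most-significant byte at the lowest address.
So the memory order matches the most-significant-first order: 8B 07 63 E8 C9 B2 17 66.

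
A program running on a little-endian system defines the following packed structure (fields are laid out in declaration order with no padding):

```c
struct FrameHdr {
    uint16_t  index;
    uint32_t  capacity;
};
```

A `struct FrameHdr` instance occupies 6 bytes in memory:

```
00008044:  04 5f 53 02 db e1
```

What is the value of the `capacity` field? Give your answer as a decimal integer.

`capacity` follows `index` (2 bytes), so it starts at byte offset 2 and occupies 4 bytes.
Bytes at offsets 2..5: 53 02 DB E1.
Little-endian stores the least-significant byte at the lowest address.
Reassemble most-significant byte first: E1 DB 02 53 → 0xE1DB0253.
0xE1DB0253 = 3789226579.

3789226579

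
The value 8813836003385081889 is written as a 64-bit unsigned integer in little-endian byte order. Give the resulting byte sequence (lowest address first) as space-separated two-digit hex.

21 00 51 BA 25 09 51 7A

8813836003385081889 in hexadecimal, padded to 64 bits, is 0x7A510925BA510021.
Split into bytes (most-significant first): 7A 51 09 25 BA 51 00 21.
Little-endian stores the least-significant byte at the lowest address.
So at ascending addresses the bytes are 21 00 51 BA 25 09 51 7A.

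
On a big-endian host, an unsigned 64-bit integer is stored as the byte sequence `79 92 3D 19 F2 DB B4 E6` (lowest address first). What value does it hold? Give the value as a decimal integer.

In big-endian order the high byte comes first in memory.
The bytes are already most-significant first: 0x79923D19F2DBB4E6.
0x79923D19F2DBB4E6 = 8760131406846997734.

8760131406846997734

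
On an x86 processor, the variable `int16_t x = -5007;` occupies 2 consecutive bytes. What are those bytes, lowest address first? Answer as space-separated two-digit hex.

Two's complement of -5007 in 16 bits: 5007 = 0x138F; invert → 0xEC70; add 1 → 0xEC71.
Split into bytes (most-significant first): EC 71.
In little-endian order the low byte comes first in memory.
So at ascending addresses the bytes are 71 EC.

71 EC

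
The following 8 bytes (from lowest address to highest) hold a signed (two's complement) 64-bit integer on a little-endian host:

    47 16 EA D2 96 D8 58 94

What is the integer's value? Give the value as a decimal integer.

Little-endian: lowest address holds the least-significant byte.
Reassemble most-significant byte first: 94 58 D8 96 D2 EA 16 47 → 0x9458D896D2EA1647.
Top bit is set, so as a signed 64-bit value this is 0x9458D896D2EA1647 − 2^64 = -7757212215850428857.

-7757212215850428857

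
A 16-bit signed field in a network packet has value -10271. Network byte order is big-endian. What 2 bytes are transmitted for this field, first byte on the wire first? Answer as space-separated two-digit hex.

Two's complement of -10271 in 16 bits: 10271 = 0x281F; invert → 0xD7E0; add 1 → 0xD7E1.
Split into bytes (most-significant first): D7 E1.
In big-endian order the high byte comes first in memory.
So the memory order matches the most-significant-first order: D7 E1.

D7 E1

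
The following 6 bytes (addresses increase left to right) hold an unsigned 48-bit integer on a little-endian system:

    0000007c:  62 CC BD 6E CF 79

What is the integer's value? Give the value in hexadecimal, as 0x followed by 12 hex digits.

Little-endian stores the least-significant byte at the lowest address.
Reassemble most-significant byte first: 79 CF 6E BD CC 62 → 0x79CF6EBDCC62.

0x79CF6EBDCC62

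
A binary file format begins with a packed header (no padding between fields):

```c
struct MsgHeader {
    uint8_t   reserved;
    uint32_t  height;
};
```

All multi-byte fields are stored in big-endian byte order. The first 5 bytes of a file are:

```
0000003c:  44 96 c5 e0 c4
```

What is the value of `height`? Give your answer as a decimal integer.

`height` follows `reserved` (1 byte), so it starts at byte offset 1 and occupies 4 bytes.
Bytes at offsets 1..4: 96 C5 E0 C4.
In big-endian order the high byte comes first in memory.
The bytes are already most-significant first: 0x96C5E0C4.
0x96C5E0C4 = 2529550532.

2529550532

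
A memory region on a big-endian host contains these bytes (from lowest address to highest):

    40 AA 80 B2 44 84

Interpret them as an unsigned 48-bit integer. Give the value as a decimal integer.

Big-endian stores the most-significant byte at the lowest address.
The bytes are already most-significant first: 0x40AA80B24484.
0x40AA80B24484 = 71101047784580.

71101047784580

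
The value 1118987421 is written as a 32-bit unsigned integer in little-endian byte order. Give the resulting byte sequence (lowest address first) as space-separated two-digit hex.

1118987421 in hexadecimal, padded to 32 bits, is 0x42B2649D.
Split into bytes (most-significant first): 42 B2 64 9D.
Little-endian: lowest address holds the least-significant byte.
So at ascending addresses the bytes are 9D 64 B2 42.

9D 64 B2 42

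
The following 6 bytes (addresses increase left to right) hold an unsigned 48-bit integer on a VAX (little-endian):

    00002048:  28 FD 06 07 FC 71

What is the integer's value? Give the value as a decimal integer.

125327263595816

Little-endian stores the least-significant byte at the lowest address.
Reassemble most-significant byte first: 71 FC 07 06 FD 28 → 0x71FC0706FD28.
0x71FC0706FD28 = 125327263595816.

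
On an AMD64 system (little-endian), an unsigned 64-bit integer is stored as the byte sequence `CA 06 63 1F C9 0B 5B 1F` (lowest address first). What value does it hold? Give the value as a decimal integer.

In little-endian order the low byte comes first in memory.
Reassemble most-significant byte first: 1F 5B 0B C9 1F 63 06 CA → 0x1F5B0BC91F6306CA.
0x1F5B0BC91F6306CA = 2259412596499351242.

2259412596499351242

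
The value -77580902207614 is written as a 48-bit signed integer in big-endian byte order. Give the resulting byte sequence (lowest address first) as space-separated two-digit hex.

B9 70 C9 E1 EF 82

Two's complement of -77580902207614 in 48 bits: 77580902207614 = 0x468F361E107E; invert → 0xB970C9E1EF81; add 1 → 0xB970C9E1EF82.
Split into bytes (most-significant first): B9 70 C9 E1 EF 82.
In big-endian order the high byte comes first in memory.
So the memory order matches the most-significant-first order: B9 70 C9 E1 EF 82.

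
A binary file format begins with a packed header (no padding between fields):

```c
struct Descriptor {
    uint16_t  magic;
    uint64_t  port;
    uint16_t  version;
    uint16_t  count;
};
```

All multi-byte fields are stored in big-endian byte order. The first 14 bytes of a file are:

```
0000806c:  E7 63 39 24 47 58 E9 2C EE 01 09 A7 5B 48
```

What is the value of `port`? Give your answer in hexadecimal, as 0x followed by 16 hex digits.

`port` follows `magic` (2 bytes), so it starts at byte offset 2 and occupies 8 bytes.
Bytes at offsets 2..9: 39 24 47 58 E9 2C EE 01.
Big-endian stores the most-significant byte at the lowest address.
The bytes are already most-significant first: 0x39244758E92CEE01.

0x39244758E92CEE01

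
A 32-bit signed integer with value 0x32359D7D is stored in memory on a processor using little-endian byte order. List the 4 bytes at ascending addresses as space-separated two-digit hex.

Split into bytes (most-significant first): 32 35 9D 7D.
Little-endian stores the least-significant byte at the lowest address.
So at ascending addresses the bytes are 7D 9D 35 32.

7D 9D 35 32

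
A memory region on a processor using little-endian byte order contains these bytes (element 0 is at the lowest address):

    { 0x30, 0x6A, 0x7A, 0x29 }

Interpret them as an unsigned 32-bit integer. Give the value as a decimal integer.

In little-endian order the low byte comes first in memory.
Reassemble most-significant byte first: 29 7A 6A 30 → 0x297A6A30.
0x297A6A30 = 695888432.

695888432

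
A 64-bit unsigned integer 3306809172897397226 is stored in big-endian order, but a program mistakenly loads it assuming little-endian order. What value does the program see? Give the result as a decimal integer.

3306809172897397226 in 64-bit hexadecimal is 0x2DE4256C2A8D79EA.
Stored big-endian, the bytes at ascending addresses are 2D E4 25 6C 2A 8D 79 EA.
Read back as little-endian, the first byte is least significant, giving 0xEA798D2A6C25E42D.
0xEA798D2A6C25E42D = 16895690690399691821.

16895690690399691821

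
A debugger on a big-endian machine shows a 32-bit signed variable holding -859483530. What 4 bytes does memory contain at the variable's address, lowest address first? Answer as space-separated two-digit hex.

CC C5 52 76

Two's complement of -859483530 in 32 bits: 859483530 = 0x333AAD8A; invert → 0xCCC55275; add 1 → 0xCCC55276.
Split into bytes (most-significant first): CC C5 52 76.
Big-endian: lowest address holds the most-significant byte.
So the memory order matches the most-significant-first order: CC C5 52 76.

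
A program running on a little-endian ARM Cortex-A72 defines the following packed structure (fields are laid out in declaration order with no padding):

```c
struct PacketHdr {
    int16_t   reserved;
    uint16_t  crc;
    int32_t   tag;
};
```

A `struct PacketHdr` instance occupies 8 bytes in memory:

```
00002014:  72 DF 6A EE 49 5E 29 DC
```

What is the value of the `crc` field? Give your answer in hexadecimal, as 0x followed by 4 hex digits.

`crc` follows `reserved` (2 bytes), so it starts at byte offset 2 and occupies 2 bytes.
Bytes at offsets 2..3: 6A EE.
Little-endian stores the least-significant byte at the lowest address.
Reassemble most-significant byte first: EE 6A → 0xEE6A.

0xEE6A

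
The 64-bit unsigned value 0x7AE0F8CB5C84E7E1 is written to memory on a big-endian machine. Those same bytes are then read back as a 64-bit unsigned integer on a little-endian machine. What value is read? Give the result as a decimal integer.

16278124912247890042

Stored big-endian, the bytes at ascending addresses are 7A E0 F8 CB 5C 84 E7 E1.
Read back as little-endian, the first byte is least significant, giving 0xE1E7845CCBF8E07A.
0xE1E7845CCBF8E07A = 16278124912247890042.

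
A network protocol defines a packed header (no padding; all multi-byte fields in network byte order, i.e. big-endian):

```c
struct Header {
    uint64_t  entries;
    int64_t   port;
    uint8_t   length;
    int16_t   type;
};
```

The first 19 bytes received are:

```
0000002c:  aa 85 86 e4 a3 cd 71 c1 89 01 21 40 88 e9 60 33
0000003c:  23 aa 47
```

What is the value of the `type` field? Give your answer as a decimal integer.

`type` follows `entries` (8 B), `port` (8 B), `length` (1 B), so it starts at offset 8 + 8 + 1 = 17 and occupies 2 bytes.
Bytes at offsets 17..18: AA 47.
Big-endian: lowest address holds the most-significant byte.
The bytes are already most-significant first: 0xAA47.
Top bit is set, so as a signed 16-bit value this is 0xAA47 − 2^16 = -21945.

-21945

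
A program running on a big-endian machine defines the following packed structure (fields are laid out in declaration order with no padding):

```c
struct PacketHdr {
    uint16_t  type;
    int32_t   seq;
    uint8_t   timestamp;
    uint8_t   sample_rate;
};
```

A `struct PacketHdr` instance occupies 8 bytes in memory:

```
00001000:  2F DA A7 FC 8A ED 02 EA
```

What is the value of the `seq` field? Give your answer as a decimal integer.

-1476621587

`seq` follows `type` (2 bytes), so it starts at byte offset 2 and occupies 4 bytes.
Bytes at offsets 2..5: A7 FC 8A ED.
Big-endian: lowest address holds the most-significant byte.
The bytes are already most-significant first: 0xA7FC8AED.
Top bit is set, so as a signed 32-bit value this is 0xA7FC8AED − 2^32 = -1476621587.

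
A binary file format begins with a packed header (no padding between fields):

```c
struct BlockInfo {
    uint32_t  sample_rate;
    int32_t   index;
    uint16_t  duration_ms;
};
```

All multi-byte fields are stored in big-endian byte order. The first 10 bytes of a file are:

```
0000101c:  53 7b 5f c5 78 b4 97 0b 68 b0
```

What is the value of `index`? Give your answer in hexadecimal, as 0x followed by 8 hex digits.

0x78B4970B

`index` follows `sample_rate` (4 bytes), so it starts at byte offset 4 and occupies 4 bytes.
Bytes at offsets 4..7: 78 B4 97 0B.
Big-endian: lowest address holds the most-significant byte.
The bytes are already most-significant first: 0x78B4970B.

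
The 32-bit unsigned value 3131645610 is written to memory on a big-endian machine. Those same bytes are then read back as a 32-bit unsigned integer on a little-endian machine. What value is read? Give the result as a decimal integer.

2854136250

3131645610 in 32-bit hexadecimal is 0xBAA91EAA.
Stored big-endian, the bytes at ascending addresses are BA A9 1E AA.
Read back as little-endian, the first byte is least significant, giving 0xAA1EA9BA.
0xAA1EA9BA = 2854136250.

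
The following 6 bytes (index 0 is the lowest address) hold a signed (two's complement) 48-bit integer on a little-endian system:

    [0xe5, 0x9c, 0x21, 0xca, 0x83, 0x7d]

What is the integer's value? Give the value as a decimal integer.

138004985388261

Little-endian stores the least-significant byte at the lowest address.
Reassemble most-significant byte first: 7D 83 CA 21 9C E5 → 0x7D83CA219CE5.
0x7D83CA219CE5 = 138004985388261.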